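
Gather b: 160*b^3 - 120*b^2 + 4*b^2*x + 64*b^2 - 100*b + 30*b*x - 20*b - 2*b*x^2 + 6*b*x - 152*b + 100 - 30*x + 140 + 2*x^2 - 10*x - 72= 160*b^3 + b^2*(4*x - 56) + b*(-2*x^2 + 36*x - 272) + 2*x^2 - 40*x + 168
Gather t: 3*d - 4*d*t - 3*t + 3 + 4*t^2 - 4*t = 3*d + 4*t^2 + t*(-4*d - 7) + 3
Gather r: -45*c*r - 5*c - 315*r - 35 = -5*c + r*(-45*c - 315) - 35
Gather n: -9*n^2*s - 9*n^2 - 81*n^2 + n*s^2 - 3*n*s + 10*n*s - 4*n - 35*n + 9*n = n^2*(-9*s - 90) + n*(s^2 + 7*s - 30)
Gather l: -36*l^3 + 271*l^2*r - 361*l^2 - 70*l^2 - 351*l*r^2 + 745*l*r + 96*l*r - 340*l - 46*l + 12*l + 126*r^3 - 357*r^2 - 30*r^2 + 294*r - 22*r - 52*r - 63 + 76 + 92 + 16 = -36*l^3 + l^2*(271*r - 431) + l*(-351*r^2 + 841*r - 374) + 126*r^3 - 387*r^2 + 220*r + 121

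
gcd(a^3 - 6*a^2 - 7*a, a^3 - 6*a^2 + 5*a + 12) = a + 1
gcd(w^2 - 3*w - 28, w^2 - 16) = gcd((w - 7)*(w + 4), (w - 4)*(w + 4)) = w + 4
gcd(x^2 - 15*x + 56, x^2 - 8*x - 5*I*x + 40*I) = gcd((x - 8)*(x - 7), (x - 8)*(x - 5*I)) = x - 8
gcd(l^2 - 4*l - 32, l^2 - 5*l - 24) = l - 8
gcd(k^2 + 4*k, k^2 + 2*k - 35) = 1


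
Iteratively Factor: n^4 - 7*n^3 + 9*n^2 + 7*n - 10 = (n + 1)*(n^3 - 8*n^2 + 17*n - 10) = (n - 2)*(n + 1)*(n^2 - 6*n + 5) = (n - 2)*(n - 1)*(n + 1)*(n - 5)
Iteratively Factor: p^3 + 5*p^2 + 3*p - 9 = (p - 1)*(p^2 + 6*p + 9) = (p - 1)*(p + 3)*(p + 3)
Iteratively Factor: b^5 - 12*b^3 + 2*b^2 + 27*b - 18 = (b - 1)*(b^4 + b^3 - 11*b^2 - 9*b + 18) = (b - 3)*(b - 1)*(b^3 + 4*b^2 + b - 6) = (b - 3)*(b - 1)^2*(b^2 + 5*b + 6) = (b - 3)*(b - 1)^2*(b + 3)*(b + 2)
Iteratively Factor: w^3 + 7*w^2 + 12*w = (w + 3)*(w^2 + 4*w) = (w + 3)*(w + 4)*(w)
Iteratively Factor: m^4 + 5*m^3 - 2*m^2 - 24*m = (m - 2)*(m^3 + 7*m^2 + 12*m) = (m - 2)*(m + 4)*(m^2 + 3*m) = (m - 2)*(m + 3)*(m + 4)*(m)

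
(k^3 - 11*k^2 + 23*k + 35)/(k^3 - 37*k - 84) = (k^2 - 4*k - 5)/(k^2 + 7*k + 12)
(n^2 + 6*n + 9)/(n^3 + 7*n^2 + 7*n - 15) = (n + 3)/(n^2 + 4*n - 5)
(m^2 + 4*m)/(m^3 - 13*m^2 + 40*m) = (m + 4)/(m^2 - 13*m + 40)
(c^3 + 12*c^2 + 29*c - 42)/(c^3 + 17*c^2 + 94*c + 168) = (c - 1)/(c + 4)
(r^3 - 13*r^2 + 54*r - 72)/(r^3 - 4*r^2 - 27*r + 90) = (r - 4)/(r + 5)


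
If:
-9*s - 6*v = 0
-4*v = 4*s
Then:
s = 0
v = 0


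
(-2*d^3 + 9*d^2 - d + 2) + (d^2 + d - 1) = -2*d^3 + 10*d^2 + 1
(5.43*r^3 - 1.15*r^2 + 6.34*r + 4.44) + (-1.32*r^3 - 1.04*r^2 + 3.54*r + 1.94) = 4.11*r^3 - 2.19*r^2 + 9.88*r + 6.38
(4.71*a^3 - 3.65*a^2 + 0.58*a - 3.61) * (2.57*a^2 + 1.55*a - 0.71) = 12.1047*a^5 - 2.08*a^4 - 7.511*a^3 - 5.7872*a^2 - 6.0073*a + 2.5631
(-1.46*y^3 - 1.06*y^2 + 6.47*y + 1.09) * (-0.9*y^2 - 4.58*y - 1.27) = 1.314*y^5 + 7.6408*y^4 + 0.886*y^3 - 29.2674*y^2 - 13.2091*y - 1.3843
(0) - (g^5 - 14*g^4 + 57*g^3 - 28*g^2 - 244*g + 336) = -g^5 + 14*g^4 - 57*g^3 + 28*g^2 + 244*g - 336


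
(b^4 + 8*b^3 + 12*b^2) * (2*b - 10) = 2*b^5 + 6*b^4 - 56*b^3 - 120*b^2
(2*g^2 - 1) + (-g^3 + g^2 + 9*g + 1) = -g^3 + 3*g^2 + 9*g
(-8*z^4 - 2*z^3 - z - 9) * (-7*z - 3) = 56*z^5 + 38*z^4 + 6*z^3 + 7*z^2 + 66*z + 27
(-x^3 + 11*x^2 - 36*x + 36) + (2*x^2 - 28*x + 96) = -x^3 + 13*x^2 - 64*x + 132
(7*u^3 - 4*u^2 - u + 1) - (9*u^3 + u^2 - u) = -2*u^3 - 5*u^2 + 1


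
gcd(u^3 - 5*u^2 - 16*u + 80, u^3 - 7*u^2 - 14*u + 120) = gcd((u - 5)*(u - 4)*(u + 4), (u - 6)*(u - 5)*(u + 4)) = u^2 - u - 20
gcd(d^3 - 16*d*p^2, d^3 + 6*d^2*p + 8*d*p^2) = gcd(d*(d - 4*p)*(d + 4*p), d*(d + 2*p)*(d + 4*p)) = d^2 + 4*d*p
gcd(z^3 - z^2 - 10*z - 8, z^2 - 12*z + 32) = z - 4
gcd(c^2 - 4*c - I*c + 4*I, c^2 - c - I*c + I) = c - I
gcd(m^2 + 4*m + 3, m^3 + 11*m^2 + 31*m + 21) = m^2 + 4*m + 3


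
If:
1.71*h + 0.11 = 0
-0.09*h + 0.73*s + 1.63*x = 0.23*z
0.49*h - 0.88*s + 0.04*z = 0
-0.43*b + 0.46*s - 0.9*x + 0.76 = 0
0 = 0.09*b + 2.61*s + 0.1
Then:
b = 2.03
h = -0.06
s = -0.11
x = -0.18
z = -1.59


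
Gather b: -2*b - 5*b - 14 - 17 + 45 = 14 - 7*b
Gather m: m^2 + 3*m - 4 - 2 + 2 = m^2 + 3*m - 4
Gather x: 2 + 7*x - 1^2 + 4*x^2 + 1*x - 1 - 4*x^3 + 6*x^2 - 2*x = -4*x^3 + 10*x^2 + 6*x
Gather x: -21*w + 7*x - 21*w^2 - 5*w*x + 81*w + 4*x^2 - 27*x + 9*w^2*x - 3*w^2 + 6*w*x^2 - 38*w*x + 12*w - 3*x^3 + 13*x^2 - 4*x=-24*w^2 + 72*w - 3*x^3 + x^2*(6*w + 17) + x*(9*w^2 - 43*w - 24)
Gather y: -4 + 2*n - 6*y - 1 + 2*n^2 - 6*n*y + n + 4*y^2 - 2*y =2*n^2 + 3*n + 4*y^2 + y*(-6*n - 8) - 5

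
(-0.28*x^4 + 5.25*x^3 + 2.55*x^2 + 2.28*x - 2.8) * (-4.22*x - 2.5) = 1.1816*x^5 - 21.455*x^4 - 23.886*x^3 - 15.9966*x^2 + 6.116*x + 7.0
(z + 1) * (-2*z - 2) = -2*z^2 - 4*z - 2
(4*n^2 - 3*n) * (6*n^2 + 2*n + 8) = 24*n^4 - 10*n^3 + 26*n^2 - 24*n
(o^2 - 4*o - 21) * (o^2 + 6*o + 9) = o^4 + 2*o^3 - 36*o^2 - 162*o - 189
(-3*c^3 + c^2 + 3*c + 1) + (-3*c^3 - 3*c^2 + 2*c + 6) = -6*c^3 - 2*c^2 + 5*c + 7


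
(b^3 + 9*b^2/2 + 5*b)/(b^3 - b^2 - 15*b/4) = 2*(2*b^2 + 9*b + 10)/(4*b^2 - 4*b - 15)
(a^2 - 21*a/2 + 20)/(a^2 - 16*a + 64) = (a - 5/2)/(a - 8)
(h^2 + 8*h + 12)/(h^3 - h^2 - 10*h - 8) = (h + 6)/(h^2 - 3*h - 4)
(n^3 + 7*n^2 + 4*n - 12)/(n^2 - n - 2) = (-n^3 - 7*n^2 - 4*n + 12)/(-n^2 + n + 2)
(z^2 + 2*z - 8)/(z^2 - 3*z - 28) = (z - 2)/(z - 7)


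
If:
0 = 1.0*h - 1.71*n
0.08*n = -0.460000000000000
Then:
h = -9.83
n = -5.75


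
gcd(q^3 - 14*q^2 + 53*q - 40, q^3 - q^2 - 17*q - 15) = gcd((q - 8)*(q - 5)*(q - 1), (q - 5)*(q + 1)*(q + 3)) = q - 5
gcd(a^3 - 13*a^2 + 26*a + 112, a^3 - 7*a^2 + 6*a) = 1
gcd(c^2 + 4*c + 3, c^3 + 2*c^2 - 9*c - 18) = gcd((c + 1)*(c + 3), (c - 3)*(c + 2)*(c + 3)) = c + 3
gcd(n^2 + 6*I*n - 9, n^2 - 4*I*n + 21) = n + 3*I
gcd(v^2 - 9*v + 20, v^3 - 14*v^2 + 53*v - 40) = v - 5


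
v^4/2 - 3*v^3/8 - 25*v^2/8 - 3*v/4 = v*(v/2 + 1)*(v - 3)*(v + 1/4)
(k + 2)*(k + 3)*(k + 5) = k^3 + 10*k^2 + 31*k + 30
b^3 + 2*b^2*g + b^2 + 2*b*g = b*(b + 1)*(b + 2*g)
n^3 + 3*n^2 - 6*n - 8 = (n - 2)*(n + 1)*(n + 4)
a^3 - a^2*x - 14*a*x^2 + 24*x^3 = (a - 3*x)*(a - 2*x)*(a + 4*x)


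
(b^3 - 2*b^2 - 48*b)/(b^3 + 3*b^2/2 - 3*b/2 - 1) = 2*b*(b^2 - 2*b - 48)/(2*b^3 + 3*b^2 - 3*b - 2)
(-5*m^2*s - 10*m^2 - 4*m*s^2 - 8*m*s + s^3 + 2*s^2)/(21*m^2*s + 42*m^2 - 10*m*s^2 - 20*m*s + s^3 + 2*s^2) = (-5*m^2 - 4*m*s + s^2)/(21*m^2 - 10*m*s + s^2)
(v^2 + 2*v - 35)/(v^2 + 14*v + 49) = (v - 5)/(v + 7)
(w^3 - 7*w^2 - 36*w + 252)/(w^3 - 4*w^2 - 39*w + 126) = (w - 6)/(w - 3)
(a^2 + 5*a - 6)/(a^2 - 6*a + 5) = (a + 6)/(a - 5)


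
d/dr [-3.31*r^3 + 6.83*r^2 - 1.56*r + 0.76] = -9.93*r^2 + 13.66*r - 1.56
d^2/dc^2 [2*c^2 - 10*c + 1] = 4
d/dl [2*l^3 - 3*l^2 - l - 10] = 6*l^2 - 6*l - 1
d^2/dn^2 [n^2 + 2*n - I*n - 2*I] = 2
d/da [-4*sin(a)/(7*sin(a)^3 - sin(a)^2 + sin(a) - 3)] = 4*(14*sin(a)^3 - sin(a)^2 + 3)*cos(a)/(7*sin(a)^3 - sin(a)^2 + sin(a) - 3)^2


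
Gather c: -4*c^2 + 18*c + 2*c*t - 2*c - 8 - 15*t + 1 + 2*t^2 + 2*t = -4*c^2 + c*(2*t + 16) + 2*t^2 - 13*t - 7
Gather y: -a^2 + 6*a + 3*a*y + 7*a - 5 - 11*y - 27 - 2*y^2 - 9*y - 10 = -a^2 + 13*a - 2*y^2 + y*(3*a - 20) - 42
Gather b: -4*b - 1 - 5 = -4*b - 6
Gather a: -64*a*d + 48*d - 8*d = -64*a*d + 40*d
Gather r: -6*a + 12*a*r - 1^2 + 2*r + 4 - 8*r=-6*a + r*(12*a - 6) + 3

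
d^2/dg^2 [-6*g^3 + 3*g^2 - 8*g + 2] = 6 - 36*g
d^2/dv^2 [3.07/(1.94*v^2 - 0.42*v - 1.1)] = (23.108504*v^2 - 5.002872*v - 3.07*(3.88*v - 0.42)*(7.76*v - 0.84) - 13.10276)/(-1.94*v^2 + 0.42*v + 1.1)^3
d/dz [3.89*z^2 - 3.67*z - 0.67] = 7.78*z - 3.67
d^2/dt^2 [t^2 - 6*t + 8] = 2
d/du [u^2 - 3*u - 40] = 2*u - 3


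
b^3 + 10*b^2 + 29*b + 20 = (b + 1)*(b + 4)*(b + 5)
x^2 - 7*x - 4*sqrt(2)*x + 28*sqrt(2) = (x - 7)*(x - 4*sqrt(2))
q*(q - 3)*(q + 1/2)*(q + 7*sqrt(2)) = q^4 - 5*q^3/2 + 7*sqrt(2)*q^3 - 35*sqrt(2)*q^2/2 - 3*q^2/2 - 21*sqrt(2)*q/2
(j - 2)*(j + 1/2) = j^2 - 3*j/2 - 1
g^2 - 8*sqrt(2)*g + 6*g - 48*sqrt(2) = (g + 6)*(g - 8*sqrt(2))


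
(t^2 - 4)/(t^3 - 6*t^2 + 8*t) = (t + 2)/(t*(t - 4))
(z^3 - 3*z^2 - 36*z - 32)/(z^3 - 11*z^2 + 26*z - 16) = (z^2 + 5*z + 4)/(z^2 - 3*z + 2)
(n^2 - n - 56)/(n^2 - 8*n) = (n + 7)/n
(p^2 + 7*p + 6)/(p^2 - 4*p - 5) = (p + 6)/(p - 5)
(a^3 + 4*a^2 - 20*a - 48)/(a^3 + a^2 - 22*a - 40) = (a^2 + 2*a - 24)/(a^2 - a - 20)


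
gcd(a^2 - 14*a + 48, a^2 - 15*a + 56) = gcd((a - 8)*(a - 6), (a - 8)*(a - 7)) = a - 8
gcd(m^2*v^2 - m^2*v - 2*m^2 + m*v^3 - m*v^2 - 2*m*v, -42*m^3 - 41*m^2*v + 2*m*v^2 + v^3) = m + v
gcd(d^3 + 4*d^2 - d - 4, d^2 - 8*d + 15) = 1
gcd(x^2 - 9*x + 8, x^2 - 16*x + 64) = x - 8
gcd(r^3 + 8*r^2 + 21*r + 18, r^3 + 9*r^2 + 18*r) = r + 3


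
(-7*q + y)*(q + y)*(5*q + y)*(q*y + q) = -35*q^4*y - 35*q^4 - 37*q^3*y^2 - 37*q^3*y - q^2*y^3 - q^2*y^2 + q*y^4 + q*y^3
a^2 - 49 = (a - 7)*(a + 7)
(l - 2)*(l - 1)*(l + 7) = l^3 + 4*l^2 - 19*l + 14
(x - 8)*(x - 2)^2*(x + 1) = x^4 - 11*x^3 + 24*x^2 + 4*x - 32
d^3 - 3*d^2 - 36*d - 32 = (d - 8)*(d + 1)*(d + 4)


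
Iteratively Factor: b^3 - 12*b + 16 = (b + 4)*(b^2 - 4*b + 4) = (b - 2)*(b + 4)*(b - 2)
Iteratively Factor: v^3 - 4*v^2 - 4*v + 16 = (v - 2)*(v^2 - 2*v - 8) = (v - 2)*(v + 2)*(v - 4)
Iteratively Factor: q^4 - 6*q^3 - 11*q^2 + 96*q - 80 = (q - 1)*(q^3 - 5*q^2 - 16*q + 80) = (q - 4)*(q - 1)*(q^2 - q - 20) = (q - 5)*(q - 4)*(q - 1)*(q + 4)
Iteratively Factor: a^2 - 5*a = (a)*(a - 5)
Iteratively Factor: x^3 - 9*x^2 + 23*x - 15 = (x - 3)*(x^2 - 6*x + 5) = (x - 5)*(x - 3)*(x - 1)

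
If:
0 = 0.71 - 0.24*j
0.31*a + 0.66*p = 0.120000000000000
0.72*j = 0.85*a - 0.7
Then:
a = 3.33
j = 2.96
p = -1.38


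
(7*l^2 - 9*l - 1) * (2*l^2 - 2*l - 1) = 14*l^4 - 32*l^3 + 9*l^2 + 11*l + 1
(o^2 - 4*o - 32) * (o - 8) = o^3 - 12*o^2 + 256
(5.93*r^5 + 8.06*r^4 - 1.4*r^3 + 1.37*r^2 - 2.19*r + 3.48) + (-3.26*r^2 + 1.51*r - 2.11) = 5.93*r^5 + 8.06*r^4 - 1.4*r^3 - 1.89*r^2 - 0.68*r + 1.37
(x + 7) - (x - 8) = 15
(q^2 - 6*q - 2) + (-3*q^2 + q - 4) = -2*q^2 - 5*q - 6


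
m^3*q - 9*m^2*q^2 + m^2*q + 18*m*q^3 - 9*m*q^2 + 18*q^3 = (m - 6*q)*(m - 3*q)*(m*q + q)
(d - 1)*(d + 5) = d^2 + 4*d - 5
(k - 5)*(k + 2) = k^2 - 3*k - 10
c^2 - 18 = (c - 3*sqrt(2))*(c + 3*sqrt(2))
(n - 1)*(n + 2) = n^2 + n - 2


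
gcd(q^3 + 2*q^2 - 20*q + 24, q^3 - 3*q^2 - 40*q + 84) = q^2 + 4*q - 12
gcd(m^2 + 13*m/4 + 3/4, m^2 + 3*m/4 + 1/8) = m + 1/4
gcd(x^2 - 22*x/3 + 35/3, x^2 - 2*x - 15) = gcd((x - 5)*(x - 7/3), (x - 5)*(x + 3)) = x - 5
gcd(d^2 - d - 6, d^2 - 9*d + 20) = 1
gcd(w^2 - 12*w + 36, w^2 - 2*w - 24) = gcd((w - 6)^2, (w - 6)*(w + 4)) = w - 6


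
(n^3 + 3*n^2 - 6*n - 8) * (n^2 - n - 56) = n^5 + 2*n^4 - 65*n^3 - 170*n^2 + 344*n + 448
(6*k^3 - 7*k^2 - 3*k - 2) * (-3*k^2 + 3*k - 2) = -18*k^5 + 39*k^4 - 24*k^3 + 11*k^2 + 4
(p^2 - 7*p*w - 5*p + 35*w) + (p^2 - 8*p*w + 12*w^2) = 2*p^2 - 15*p*w - 5*p + 12*w^2 + 35*w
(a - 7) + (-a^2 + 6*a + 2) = -a^2 + 7*a - 5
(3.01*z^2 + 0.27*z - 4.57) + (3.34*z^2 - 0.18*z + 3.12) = 6.35*z^2 + 0.09*z - 1.45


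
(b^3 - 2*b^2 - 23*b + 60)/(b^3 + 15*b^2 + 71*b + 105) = (b^2 - 7*b + 12)/(b^2 + 10*b + 21)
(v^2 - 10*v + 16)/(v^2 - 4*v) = (v^2 - 10*v + 16)/(v*(v - 4))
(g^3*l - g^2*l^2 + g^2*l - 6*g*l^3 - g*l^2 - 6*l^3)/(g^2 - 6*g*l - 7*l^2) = l*(-g^3 + g^2*l - g^2 + 6*g*l^2 + g*l + 6*l^2)/(-g^2 + 6*g*l + 7*l^2)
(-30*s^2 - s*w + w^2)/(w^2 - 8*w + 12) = (-30*s^2 - s*w + w^2)/(w^2 - 8*w + 12)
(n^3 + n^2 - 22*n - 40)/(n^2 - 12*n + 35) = (n^2 + 6*n + 8)/(n - 7)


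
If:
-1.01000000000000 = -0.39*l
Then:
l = 2.59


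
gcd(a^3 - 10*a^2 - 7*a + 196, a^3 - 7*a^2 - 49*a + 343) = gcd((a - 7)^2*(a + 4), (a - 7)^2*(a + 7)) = a^2 - 14*a + 49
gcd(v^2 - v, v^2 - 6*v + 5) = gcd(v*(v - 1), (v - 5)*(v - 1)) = v - 1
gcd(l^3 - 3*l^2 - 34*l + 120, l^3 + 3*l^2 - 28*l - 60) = l^2 + l - 30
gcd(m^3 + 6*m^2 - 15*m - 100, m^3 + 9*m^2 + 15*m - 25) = m^2 + 10*m + 25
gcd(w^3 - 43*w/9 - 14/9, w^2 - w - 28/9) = w - 7/3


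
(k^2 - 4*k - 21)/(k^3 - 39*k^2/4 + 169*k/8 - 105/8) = 8*(k + 3)/(8*k^2 - 22*k + 15)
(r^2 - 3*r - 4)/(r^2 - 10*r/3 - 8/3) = 3*(r + 1)/(3*r + 2)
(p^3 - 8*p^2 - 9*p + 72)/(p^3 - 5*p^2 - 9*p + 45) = (p - 8)/(p - 5)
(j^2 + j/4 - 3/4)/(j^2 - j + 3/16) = 4*(j + 1)/(4*j - 1)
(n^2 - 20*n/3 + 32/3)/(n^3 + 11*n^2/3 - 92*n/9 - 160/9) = 3*(n - 4)/(3*n^2 + 19*n + 20)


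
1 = 1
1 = 1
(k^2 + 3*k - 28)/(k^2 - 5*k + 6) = (k^2 + 3*k - 28)/(k^2 - 5*k + 6)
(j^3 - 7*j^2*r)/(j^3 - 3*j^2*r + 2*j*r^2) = j*(j - 7*r)/(j^2 - 3*j*r + 2*r^2)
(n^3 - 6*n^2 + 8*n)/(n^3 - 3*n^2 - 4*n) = (n - 2)/(n + 1)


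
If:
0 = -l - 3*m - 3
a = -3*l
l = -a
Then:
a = 0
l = 0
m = -1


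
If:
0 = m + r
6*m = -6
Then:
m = -1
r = 1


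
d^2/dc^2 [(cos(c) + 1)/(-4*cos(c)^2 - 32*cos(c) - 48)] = (9*(1 - cos(2*c))^2*cos(c)/4 - (1 - cos(2*c))^2 + 34*cos(c) - 47*cos(2*c) - 21*cos(3*c)/2 - cos(5*c)/2 + 45)/(4*(cos(c) + 2)^3*(cos(c) + 6)^3)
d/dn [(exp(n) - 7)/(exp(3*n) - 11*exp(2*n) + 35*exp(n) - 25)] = 2*(-exp(2*n) + 11*exp(n) - 22)*exp(n)/(exp(5*n) - 17*exp(4*n) + 106*exp(3*n) - 290*exp(2*n) + 325*exp(n) - 125)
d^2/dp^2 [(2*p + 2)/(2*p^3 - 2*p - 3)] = 8*(-2*(p + 1)*(3*p^2 - 1)^2 + (-3*p^2 - 3*p*(p + 1) + 1)*(-2*p^3 + 2*p + 3))/(-2*p^3 + 2*p + 3)^3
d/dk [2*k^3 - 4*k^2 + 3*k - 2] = 6*k^2 - 8*k + 3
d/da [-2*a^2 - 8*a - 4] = -4*a - 8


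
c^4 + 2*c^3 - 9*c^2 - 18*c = c*(c - 3)*(c + 2)*(c + 3)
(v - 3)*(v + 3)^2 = v^3 + 3*v^2 - 9*v - 27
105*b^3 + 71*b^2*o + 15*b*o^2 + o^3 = (3*b + o)*(5*b + o)*(7*b + o)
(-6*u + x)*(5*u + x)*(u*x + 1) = -30*u^3*x - u^2*x^2 - 30*u^2 + u*x^3 - u*x + x^2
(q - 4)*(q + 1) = q^2 - 3*q - 4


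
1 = 1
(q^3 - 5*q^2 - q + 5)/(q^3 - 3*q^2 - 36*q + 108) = (q^3 - 5*q^2 - q + 5)/(q^3 - 3*q^2 - 36*q + 108)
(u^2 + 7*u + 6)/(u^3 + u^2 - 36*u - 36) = 1/(u - 6)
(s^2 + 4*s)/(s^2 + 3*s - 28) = s*(s + 4)/(s^2 + 3*s - 28)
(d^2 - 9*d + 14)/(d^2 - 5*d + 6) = (d - 7)/(d - 3)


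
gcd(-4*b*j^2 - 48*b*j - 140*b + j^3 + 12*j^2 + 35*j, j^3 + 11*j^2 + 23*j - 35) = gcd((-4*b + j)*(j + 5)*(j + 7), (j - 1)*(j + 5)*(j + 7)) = j^2 + 12*j + 35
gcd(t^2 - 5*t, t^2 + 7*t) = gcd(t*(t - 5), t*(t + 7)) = t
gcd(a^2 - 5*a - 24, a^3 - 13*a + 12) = 1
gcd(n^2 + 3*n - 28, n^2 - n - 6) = 1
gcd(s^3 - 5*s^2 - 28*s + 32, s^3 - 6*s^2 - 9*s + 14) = s - 1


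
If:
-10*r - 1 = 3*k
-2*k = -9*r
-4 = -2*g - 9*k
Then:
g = 269/94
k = -9/47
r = -2/47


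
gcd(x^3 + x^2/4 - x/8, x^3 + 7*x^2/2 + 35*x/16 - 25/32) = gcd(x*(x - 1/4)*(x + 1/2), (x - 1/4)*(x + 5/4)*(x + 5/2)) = x - 1/4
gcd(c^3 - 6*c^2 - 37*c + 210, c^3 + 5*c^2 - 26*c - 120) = c^2 + c - 30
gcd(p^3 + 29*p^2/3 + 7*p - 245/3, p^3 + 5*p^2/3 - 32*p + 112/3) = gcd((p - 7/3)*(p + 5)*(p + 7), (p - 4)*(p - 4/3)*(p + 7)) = p + 7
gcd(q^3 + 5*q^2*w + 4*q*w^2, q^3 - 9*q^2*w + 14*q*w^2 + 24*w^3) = q + w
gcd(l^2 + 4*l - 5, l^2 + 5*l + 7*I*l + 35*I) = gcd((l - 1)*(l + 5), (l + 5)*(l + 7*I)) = l + 5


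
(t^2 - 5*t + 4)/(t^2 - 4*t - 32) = (-t^2 + 5*t - 4)/(-t^2 + 4*t + 32)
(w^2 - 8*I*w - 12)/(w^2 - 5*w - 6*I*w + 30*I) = (w - 2*I)/(w - 5)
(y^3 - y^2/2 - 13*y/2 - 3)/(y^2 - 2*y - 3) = (y^2 + 5*y/2 + 1)/(y + 1)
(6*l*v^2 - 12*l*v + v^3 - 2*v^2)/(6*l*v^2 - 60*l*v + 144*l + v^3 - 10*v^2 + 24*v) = v*(v - 2)/(v^2 - 10*v + 24)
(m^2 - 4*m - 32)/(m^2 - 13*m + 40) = (m + 4)/(m - 5)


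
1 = 1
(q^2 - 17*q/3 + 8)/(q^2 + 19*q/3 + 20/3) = (3*q^2 - 17*q + 24)/(3*q^2 + 19*q + 20)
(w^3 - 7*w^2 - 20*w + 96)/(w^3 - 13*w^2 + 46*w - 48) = (w + 4)/(w - 2)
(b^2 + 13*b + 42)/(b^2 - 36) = (b + 7)/(b - 6)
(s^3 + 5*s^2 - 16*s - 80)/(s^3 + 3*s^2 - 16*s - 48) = (s + 5)/(s + 3)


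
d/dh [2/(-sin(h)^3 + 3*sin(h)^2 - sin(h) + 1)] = 2*(3*sin(h)^2 - 6*sin(h) + 1)*cos(h)/(sin(h)^3 - 3*sin(h)^2 + sin(h) - 1)^2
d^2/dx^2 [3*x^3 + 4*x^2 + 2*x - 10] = 18*x + 8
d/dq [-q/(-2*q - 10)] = 5/(2*(q + 5)^2)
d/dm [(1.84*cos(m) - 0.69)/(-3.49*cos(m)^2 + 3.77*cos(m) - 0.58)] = (-6.4216*cos(m)^2 + 4.8162*cos(m) - 1.5341)*sin(m)/(12.1801*cos(m)^4 - 26.3146*cos(m)^3 + 18.2613*cos(m)^2 - 4.3732*cos(m) + 0.3364)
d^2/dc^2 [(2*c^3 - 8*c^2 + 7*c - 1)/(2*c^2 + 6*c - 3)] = 8*(52*c^3 - 66*c^2 + 36*c + 3)/(8*c^6 + 72*c^5 + 180*c^4 - 270*c^2 + 162*c - 27)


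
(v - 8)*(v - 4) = v^2 - 12*v + 32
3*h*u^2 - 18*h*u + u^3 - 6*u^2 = u*(3*h + u)*(u - 6)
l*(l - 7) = l^2 - 7*l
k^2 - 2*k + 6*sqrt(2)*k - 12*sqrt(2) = (k - 2)*(k + 6*sqrt(2))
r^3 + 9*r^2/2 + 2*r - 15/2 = (r - 1)*(r + 5/2)*(r + 3)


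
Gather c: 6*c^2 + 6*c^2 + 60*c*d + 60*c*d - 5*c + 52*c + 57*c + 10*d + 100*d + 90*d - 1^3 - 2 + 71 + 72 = 12*c^2 + c*(120*d + 104) + 200*d + 140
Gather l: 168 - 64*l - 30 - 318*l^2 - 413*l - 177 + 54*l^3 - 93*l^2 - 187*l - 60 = 54*l^3 - 411*l^2 - 664*l - 99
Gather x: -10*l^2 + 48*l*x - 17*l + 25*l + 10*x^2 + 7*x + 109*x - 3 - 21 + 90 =-10*l^2 + 8*l + 10*x^2 + x*(48*l + 116) + 66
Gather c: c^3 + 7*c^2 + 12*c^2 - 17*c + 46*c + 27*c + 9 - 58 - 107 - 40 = c^3 + 19*c^2 + 56*c - 196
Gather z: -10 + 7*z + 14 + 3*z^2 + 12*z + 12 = 3*z^2 + 19*z + 16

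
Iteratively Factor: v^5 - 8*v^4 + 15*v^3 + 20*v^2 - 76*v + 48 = (v + 2)*(v^4 - 10*v^3 + 35*v^2 - 50*v + 24) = (v - 4)*(v + 2)*(v^3 - 6*v^2 + 11*v - 6) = (v - 4)*(v - 2)*(v + 2)*(v^2 - 4*v + 3) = (v - 4)*(v - 3)*(v - 2)*(v + 2)*(v - 1)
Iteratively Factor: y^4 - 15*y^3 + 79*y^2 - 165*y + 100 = (y - 4)*(y^3 - 11*y^2 + 35*y - 25) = (y - 5)*(y - 4)*(y^2 - 6*y + 5) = (y - 5)^2*(y - 4)*(y - 1)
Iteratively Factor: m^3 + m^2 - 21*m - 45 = (m - 5)*(m^2 + 6*m + 9) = (m - 5)*(m + 3)*(m + 3)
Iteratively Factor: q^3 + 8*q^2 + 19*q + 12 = (q + 4)*(q^2 + 4*q + 3) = (q + 1)*(q + 4)*(q + 3)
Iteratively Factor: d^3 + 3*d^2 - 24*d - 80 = (d - 5)*(d^2 + 8*d + 16) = (d - 5)*(d + 4)*(d + 4)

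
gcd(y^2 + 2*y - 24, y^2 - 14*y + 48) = 1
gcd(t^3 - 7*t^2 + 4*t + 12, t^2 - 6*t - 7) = t + 1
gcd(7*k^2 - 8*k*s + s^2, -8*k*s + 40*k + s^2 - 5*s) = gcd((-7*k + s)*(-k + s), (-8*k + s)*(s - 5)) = 1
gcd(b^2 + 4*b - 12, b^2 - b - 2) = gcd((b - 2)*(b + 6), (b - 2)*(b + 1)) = b - 2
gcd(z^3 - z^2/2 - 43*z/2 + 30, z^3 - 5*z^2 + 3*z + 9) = 1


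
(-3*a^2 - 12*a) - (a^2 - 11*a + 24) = -4*a^2 - a - 24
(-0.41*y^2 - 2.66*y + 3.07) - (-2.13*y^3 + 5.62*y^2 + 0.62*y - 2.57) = 2.13*y^3 - 6.03*y^2 - 3.28*y + 5.64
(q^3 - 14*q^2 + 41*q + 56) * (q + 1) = q^4 - 13*q^3 + 27*q^2 + 97*q + 56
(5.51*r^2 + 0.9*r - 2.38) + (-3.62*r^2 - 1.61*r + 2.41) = 1.89*r^2 - 0.71*r + 0.0300000000000002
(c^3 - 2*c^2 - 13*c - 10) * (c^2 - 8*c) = c^5 - 10*c^4 + 3*c^3 + 94*c^2 + 80*c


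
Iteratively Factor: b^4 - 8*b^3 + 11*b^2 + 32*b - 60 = (b - 2)*(b^3 - 6*b^2 - b + 30) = (b - 5)*(b - 2)*(b^2 - b - 6) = (b - 5)*(b - 3)*(b - 2)*(b + 2)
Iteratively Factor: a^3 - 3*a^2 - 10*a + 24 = (a - 4)*(a^2 + a - 6) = (a - 4)*(a + 3)*(a - 2)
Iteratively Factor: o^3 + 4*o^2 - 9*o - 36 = (o + 4)*(o^2 - 9) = (o - 3)*(o + 4)*(o + 3)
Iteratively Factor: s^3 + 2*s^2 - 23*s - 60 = (s + 4)*(s^2 - 2*s - 15) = (s - 5)*(s + 4)*(s + 3)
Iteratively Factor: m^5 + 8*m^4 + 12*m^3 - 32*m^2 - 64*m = (m + 2)*(m^4 + 6*m^3 - 32*m) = m*(m + 2)*(m^3 + 6*m^2 - 32) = m*(m + 2)*(m + 4)*(m^2 + 2*m - 8) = m*(m + 2)*(m + 4)^2*(m - 2)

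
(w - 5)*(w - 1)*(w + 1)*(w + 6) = w^4 + w^3 - 31*w^2 - w + 30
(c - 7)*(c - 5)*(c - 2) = c^3 - 14*c^2 + 59*c - 70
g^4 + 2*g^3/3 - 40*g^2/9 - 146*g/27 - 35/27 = (g - 7/3)*(g + 1/3)*(g + 1)*(g + 5/3)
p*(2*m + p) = 2*m*p + p^2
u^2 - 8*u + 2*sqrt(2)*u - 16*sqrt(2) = (u - 8)*(u + 2*sqrt(2))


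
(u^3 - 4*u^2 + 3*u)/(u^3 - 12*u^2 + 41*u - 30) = u*(u - 3)/(u^2 - 11*u + 30)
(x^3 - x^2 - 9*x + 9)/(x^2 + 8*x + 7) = (x^3 - x^2 - 9*x + 9)/(x^2 + 8*x + 7)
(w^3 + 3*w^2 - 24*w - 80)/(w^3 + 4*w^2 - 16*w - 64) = (w - 5)/(w - 4)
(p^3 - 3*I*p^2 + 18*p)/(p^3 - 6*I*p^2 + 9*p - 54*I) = p/(p - 3*I)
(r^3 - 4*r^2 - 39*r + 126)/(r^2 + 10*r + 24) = (r^2 - 10*r + 21)/(r + 4)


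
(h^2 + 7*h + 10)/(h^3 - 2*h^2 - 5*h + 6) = (h + 5)/(h^2 - 4*h + 3)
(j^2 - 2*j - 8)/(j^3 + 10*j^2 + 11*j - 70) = (j^2 - 2*j - 8)/(j^3 + 10*j^2 + 11*j - 70)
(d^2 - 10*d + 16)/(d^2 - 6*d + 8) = (d - 8)/(d - 4)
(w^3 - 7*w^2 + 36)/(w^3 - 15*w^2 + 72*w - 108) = (w + 2)/(w - 6)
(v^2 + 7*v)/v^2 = (v + 7)/v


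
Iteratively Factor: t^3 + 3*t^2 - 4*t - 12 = (t - 2)*(t^2 + 5*t + 6) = (t - 2)*(t + 2)*(t + 3)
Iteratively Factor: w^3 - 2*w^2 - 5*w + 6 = (w + 2)*(w^2 - 4*w + 3) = (w - 3)*(w + 2)*(w - 1)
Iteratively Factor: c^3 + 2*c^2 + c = (c + 1)*(c^2 + c) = c*(c + 1)*(c + 1)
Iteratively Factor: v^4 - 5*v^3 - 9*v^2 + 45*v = (v + 3)*(v^3 - 8*v^2 + 15*v) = (v - 3)*(v + 3)*(v^2 - 5*v) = (v - 5)*(v - 3)*(v + 3)*(v)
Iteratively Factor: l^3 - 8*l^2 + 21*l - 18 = (l - 3)*(l^2 - 5*l + 6) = (l - 3)*(l - 2)*(l - 3)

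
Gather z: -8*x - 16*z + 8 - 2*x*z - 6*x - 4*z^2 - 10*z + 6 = -14*x - 4*z^2 + z*(-2*x - 26) + 14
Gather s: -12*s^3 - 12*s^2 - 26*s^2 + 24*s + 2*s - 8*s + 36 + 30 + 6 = -12*s^3 - 38*s^2 + 18*s + 72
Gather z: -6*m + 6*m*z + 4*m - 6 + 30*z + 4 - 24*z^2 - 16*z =-2*m - 24*z^2 + z*(6*m + 14) - 2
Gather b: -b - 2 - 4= -b - 6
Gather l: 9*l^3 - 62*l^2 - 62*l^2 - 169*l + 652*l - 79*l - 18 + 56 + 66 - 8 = 9*l^3 - 124*l^2 + 404*l + 96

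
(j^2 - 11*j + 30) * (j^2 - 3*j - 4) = j^4 - 14*j^3 + 59*j^2 - 46*j - 120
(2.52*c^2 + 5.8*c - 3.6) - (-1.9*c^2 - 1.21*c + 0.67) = 4.42*c^2 + 7.01*c - 4.27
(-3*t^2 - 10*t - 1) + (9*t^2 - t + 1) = 6*t^2 - 11*t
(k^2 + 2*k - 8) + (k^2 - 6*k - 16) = 2*k^2 - 4*k - 24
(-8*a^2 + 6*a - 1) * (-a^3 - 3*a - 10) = 8*a^5 - 6*a^4 + 25*a^3 + 62*a^2 - 57*a + 10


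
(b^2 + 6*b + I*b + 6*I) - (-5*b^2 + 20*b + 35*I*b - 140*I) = 6*b^2 - 14*b - 34*I*b + 146*I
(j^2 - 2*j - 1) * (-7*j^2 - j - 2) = -7*j^4 + 13*j^3 + 7*j^2 + 5*j + 2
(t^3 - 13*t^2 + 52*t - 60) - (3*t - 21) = t^3 - 13*t^2 + 49*t - 39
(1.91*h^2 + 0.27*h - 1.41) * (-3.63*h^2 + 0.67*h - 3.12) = -6.9333*h^4 + 0.2996*h^3 - 0.66*h^2 - 1.7871*h + 4.3992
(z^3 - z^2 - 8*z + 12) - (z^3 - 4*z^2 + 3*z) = 3*z^2 - 11*z + 12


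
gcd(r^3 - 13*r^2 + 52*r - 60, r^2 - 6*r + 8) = r - 2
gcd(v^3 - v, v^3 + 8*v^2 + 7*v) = v^2 + v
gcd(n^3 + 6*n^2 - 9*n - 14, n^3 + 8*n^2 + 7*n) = n^2 + 8*n + 7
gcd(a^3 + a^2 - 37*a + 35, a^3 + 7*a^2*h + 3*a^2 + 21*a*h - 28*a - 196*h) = a + 7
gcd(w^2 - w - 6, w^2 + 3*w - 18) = w - 3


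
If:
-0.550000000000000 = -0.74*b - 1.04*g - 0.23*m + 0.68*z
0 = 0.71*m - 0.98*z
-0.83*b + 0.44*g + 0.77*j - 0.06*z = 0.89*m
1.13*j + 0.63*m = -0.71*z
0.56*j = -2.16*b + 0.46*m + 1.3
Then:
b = 0.50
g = 0.12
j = 0.21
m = -0.21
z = -0.15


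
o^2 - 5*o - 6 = (o - 6)*(o + 1)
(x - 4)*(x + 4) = x^2 - 16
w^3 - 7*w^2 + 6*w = w*(w - 6)*(w - 1)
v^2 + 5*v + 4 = (v + 1)*(v + 4)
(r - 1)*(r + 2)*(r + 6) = r^3 + 7*r^2 + 4*r - 12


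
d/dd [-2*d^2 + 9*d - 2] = 9 - 4*d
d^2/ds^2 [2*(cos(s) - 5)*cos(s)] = 10*cos(s) - 4*cos(2*s)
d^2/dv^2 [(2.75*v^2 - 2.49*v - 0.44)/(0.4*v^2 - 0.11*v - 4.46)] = (-0.5548*v^3 + 29.0136*v^2 - 26.5368*v + 110.26642)/(0.064*v^6 - 0.0528*v^5 - 2.12628*v^4 + 1.176109*v^3 + 23.708022*v^2 - 6.564228*v - 88.716536)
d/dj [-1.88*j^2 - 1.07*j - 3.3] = -3.76*j - 1.07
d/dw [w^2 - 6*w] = 2*w - 6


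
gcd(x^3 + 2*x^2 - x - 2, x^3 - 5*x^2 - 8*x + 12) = x^2 + x - 2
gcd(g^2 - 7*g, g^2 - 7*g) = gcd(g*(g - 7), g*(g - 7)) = g^2 - 7*g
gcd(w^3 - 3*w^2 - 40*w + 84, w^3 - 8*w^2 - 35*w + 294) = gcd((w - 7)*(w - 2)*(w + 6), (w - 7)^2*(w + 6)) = w^2 - w - 42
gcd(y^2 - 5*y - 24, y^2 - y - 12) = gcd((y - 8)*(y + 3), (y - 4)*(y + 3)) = y + 3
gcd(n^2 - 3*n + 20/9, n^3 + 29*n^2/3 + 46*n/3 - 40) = n - 4/3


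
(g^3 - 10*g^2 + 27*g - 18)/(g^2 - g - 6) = (g^2 - 7*g + 6)/(g + 2)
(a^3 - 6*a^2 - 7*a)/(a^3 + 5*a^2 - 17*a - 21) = a*(a - 7)/(a^2 + 4*a - 21)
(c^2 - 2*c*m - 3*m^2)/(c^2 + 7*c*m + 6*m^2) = (c - 3*m)/(c + 6*m)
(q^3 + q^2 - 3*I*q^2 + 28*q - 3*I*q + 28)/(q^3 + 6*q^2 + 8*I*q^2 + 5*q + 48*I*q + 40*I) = (q^2 - 3*I*q + 28)/(q^2 + q*(5 + 8*I) + 40*I)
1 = 1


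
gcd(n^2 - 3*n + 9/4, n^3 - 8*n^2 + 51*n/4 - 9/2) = n - 3/2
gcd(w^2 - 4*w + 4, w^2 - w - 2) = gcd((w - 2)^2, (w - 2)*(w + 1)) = w - 2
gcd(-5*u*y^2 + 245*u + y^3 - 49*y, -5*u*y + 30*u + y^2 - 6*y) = -5*u + y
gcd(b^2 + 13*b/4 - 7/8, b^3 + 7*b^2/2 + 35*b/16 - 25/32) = b - 1/4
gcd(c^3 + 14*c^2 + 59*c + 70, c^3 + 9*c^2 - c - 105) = c^2 + 12*c + 35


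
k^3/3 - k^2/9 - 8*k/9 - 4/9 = (k/3 + 1/3)*(k - 2)*(k + 2/3)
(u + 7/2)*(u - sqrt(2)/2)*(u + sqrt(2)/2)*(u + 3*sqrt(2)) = u^4 + 7*u^3/2 + 3*sqrt(2)*u^3 - u^2/2 + 21*sqrt(2)*u^2/2 - 3*sqrt(2)*u/2 - 7*u/4 - 21*sqrt(2)/4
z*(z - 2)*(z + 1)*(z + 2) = z^4 + z^3 - 4*z^2 - 4*z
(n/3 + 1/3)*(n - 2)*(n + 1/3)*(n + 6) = n^4/3 + 16*n^3/9 - 19*n^2/9 - 44*n/9 - 4/3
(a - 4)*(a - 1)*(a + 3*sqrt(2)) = a^3 - 5*a^2 + 3*sqrt(2)*a^2 - 15*sqrt(2)*a + 4*a + 12*sqrt(2)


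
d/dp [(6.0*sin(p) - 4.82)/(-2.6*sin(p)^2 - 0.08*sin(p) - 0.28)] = (15.6*sin(p)^2 - 25.064*sin(p) - 2.0656)*cos(p)/(6.76*sin(p)^4 + 0.416*sin(p)^3 + 1.4624*sin(p)^2 + 0.0448*sin(p) + 0.0784)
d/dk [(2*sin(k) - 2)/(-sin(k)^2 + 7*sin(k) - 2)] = 2*(sin(k)^2 - 2*sin(k) + 5)*cos(k)/(sin(k)^2 - 7*sin(k) + 2)^2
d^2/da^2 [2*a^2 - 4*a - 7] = 4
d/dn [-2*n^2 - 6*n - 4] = -4*n - 6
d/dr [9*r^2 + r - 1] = 18*r + 1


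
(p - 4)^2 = p^2 - 8*p + 16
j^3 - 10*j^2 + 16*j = j*(j - 8)*(j - 2)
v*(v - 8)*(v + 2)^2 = v^4 - 4*v^3 - 28*v^2 - 32*v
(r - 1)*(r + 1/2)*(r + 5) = r^3 + 9*r^2/2 - 3*r - 5/2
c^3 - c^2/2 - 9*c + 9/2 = (c - 3)*(c - 1/2)*(c + 3)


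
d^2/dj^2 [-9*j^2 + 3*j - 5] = -18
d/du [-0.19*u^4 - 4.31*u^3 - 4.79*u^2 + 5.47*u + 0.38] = -0.76*u^3 - 12.93*u^2 - 9.58*u + 5.47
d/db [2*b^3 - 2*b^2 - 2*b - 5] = 6*b^2 - 4*b - 2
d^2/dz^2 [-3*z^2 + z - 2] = -6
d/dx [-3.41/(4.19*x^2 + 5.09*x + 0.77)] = (28.5758*x + 17.3569)/(4.19*x^2 + 5.09*x + 0.77)^2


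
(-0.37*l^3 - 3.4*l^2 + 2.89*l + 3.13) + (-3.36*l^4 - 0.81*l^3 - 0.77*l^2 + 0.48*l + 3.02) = -3.36*l^4 - 1.18*l^3 - 4.17*l^2 + 3.37*l + 6.15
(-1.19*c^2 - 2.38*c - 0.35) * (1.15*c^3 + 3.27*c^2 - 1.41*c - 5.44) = -1.3685*c^5 - 6.6283*c^4 - 6.5072*c^3 + 8.6849*c^2 + 13.4407*c + 1.904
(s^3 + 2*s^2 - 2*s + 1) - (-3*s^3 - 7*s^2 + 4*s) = 4*s^3 + 9*s^2 - 6*s + 1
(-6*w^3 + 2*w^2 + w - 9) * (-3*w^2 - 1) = 18*w^5 - 6*w^4 + 3*w^3 + 25*w^2 - w + 9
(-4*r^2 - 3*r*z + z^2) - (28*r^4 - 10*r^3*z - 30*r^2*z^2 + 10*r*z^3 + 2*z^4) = -28*r^4 + 10*r^3*z + 30*r^2*z^2 - 4*r^2 - 10*r*z^3 - 3*r*z - 2*z^4 + z^2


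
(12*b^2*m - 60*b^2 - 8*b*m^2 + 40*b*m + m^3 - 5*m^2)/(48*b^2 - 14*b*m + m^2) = (2*b*m - 10*b - m^2 + 5*m)/(8*b - m)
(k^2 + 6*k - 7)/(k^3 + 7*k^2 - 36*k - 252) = (k - 1)/(k^2 - 36)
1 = 1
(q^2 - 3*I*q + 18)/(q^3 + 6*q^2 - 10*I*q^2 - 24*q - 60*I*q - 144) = (q + 3*I)/(q^2 + q*(6 - 4*I) - 24*I)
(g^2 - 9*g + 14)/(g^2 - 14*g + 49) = (g - 2)/(g - 7)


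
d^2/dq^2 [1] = 0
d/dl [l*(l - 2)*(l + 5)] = 3*l^2 + 6*l - 10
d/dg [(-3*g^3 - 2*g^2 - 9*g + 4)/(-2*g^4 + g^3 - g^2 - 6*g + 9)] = (-6*g^6 - 8*g^5 - 49*g^4 + 86*g^3 - 90*g^2 - 28*g - 57)/(4*g^8 - 4*g^7 + 5*g^6 + 22*g^5 - 47*g^4 + 30*g^3 + 18*g^2 - 108*g + 81)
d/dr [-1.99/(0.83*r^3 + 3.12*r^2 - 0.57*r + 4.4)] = (4.9551*r^2 + 12.4176*r - 1.1343)/(0.83*r^3 + 3.12*r^2 - 0.57*r + 4.4)^2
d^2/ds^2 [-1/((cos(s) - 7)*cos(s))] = ((1 - cos(2*s))^2 + 105*cos(s)/4 + 51*cos(2*s)/2 - 21*cos(3*s)/4 - 153/2)/((cos(s) - 7)^3*cos(s)^3)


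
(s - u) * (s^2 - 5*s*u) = s^3 - 6*s^2*u + 5*s*u^2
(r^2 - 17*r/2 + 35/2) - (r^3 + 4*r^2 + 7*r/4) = -r^3 - 3*r^2 - 41*r/4 + 35/2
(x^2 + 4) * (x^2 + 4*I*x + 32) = x^4 + 4*I*x^3 + 36*x^2 + 16*I*x + 128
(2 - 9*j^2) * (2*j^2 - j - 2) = -18*j^4 + 9*j^3 + 22*j^2 - 2*j - 4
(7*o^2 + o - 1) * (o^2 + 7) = 7*o^4 + o^3 + 48*o^2 + 7*o - 7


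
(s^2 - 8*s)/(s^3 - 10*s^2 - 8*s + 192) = s/(s^2 - 2*s - 24)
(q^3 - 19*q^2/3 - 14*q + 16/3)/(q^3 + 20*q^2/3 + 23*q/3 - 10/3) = (q - 8)/(q + 5)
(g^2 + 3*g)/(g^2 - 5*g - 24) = g/(g - 8)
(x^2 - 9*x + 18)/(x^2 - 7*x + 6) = (x - 3)/(x - 1)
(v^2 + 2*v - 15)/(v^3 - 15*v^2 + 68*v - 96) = (v + 5)/(v^2 - 12*v + 32)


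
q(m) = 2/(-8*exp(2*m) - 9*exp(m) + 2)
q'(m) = 2*(16*exp(2*m) + 9*exp(m))/(-8*exp(2*m) - 9*exp(m) + 2)^2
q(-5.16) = 1.03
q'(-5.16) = 0.03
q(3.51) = -0.00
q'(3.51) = 0.00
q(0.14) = -0.11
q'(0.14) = 0.18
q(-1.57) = -9.15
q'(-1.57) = 107.28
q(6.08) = -0.00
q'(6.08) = 0.00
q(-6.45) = 1.01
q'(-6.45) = 0.01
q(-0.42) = -0.27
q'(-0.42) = 0.47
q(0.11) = -0.11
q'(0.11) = 0.18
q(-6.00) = 1.01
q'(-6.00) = 0.01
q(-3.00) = 1.31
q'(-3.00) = 0.42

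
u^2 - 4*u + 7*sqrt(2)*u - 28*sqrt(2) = (u - 4)*(u + 7*sqrt(2))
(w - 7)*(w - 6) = w^2 - 13*w + 42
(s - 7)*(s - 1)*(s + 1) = s^3 - 7*s^2 - s + 7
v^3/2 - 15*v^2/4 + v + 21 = (v/2 + 1)*(v - 6)*(v - 7/2)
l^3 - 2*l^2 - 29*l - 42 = (l - 7)*(l + 2)*(l + 3)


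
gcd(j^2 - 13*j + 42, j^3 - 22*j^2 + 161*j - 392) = j - 7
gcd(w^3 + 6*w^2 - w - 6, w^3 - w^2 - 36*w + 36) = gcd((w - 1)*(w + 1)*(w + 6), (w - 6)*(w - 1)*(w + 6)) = w^2 + 5*w - 6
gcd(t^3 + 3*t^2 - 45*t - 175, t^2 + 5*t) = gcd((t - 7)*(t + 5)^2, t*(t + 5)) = t + 5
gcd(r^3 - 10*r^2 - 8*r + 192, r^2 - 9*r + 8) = r - 8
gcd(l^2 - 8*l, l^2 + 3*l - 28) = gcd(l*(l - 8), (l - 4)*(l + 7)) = 1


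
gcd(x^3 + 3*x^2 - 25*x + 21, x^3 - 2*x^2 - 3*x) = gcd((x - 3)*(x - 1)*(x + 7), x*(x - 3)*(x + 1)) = x - 3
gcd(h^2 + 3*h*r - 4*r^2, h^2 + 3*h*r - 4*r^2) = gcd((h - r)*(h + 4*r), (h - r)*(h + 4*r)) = -h^2 - 3*h*r + 4*r^2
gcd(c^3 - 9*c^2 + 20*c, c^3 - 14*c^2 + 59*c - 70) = c - 5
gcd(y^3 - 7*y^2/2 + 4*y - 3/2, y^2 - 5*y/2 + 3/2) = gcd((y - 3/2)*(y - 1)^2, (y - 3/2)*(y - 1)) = y^2 - 5*y/2 + 3/2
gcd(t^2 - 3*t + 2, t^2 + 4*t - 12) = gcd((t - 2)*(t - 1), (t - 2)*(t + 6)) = t - 2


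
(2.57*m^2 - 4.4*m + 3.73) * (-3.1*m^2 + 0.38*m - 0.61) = -7.967*m^4 + 14.6166*m^3 - 14.8027*m^2 + 4.1014*m - 2.2753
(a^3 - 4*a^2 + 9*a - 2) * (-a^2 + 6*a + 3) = -a^5 + 10*a^4 - 30*a^3 + 44*a^2 + 15*a - 6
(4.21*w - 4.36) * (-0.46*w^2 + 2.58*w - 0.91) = -1.9366*w^3 + 12.8674*w^2 - 15.0799*w + 3.9676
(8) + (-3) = 5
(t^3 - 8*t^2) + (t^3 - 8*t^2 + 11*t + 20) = 2*t^3 - 16*t^2 + 11*t + 20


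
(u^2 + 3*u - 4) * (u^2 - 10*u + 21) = u^4 - 7*u^3 - 13*u^2 + 103*u - 84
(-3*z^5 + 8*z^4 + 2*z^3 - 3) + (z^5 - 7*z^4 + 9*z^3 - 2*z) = -2*z^5 + z^4 + 11*z^3 - 2*z - 3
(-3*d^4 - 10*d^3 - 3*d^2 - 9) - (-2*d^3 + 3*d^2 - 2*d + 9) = -3*d^4 - 8*d^3 - 6*d^2 + 2*d - 18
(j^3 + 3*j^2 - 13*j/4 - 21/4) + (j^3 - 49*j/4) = 2*j^3 + 3*j^2 - 31*j/2 - 21/4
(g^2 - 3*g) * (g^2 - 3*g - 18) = g^4 - 6*g^3 - 9*g^2 + 54*g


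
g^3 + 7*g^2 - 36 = (g - 2)*(g + 3)*(g + 6)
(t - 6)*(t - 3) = t^2 - 9*t + 18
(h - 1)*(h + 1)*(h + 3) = h^3 + 3*h^2 - h - 3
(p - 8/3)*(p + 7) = p^2 + 13*p/3 - 56/3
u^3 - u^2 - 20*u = u*(u - 5)*(u + 4)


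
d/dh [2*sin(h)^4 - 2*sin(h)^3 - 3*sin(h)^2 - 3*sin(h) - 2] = (-2*sin(3*h) + 3*cos(2*h) - 6)*cos(h)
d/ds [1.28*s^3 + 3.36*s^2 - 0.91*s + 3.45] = 3.84*s^2 + 6.72*s - 0.91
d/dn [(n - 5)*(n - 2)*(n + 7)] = 3*n^2 - 39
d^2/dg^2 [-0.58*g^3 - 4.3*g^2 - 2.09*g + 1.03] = -3.48*g - 8.6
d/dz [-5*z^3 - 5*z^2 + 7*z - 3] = -15*z^2 - 10*z + 7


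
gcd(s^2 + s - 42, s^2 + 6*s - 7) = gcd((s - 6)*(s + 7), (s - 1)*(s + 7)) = s + 7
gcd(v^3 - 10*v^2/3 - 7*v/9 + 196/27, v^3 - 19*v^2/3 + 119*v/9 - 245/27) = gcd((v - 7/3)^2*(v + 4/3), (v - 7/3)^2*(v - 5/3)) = v^2 - 14*v/3 + 49/9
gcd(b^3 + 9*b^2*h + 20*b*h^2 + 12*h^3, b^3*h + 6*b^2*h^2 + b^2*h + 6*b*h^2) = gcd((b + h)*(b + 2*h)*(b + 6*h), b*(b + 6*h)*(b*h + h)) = b + 6*h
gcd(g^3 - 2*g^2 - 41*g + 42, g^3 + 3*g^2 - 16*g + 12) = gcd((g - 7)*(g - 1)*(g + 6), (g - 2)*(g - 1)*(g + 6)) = g^2 + 5*g - 6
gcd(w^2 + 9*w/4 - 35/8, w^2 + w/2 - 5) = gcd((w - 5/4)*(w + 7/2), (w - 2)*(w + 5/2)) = 1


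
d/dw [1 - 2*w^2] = -4*w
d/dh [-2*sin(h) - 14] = -2*cos(h)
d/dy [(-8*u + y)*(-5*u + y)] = -13*u + 2*y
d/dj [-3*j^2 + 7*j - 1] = 7 - 6*j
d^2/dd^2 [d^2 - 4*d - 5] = 2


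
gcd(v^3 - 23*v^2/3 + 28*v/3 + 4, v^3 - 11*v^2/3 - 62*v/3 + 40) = v - 6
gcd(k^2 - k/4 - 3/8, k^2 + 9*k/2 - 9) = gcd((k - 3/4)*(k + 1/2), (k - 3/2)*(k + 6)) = 1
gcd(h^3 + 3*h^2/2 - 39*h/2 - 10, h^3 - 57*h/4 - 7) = h^2 - 7*h/2 - 2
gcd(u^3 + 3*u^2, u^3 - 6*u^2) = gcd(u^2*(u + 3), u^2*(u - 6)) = u^2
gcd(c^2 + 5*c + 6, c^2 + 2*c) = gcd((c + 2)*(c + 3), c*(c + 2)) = c + 2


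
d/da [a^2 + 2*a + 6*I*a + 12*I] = 2*a + 2 + 6*I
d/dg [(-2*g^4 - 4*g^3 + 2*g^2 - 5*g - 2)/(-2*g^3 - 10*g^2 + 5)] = (4*g^6 + 40*g^5 + 44*g^4 - 60*g^3 - 122*g^2 - 20*g - 25)/(4*g^6 + 40*g^5 + 100*g^4 - 20*g^3 - 100*g^2 + 25)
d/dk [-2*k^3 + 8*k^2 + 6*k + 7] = -6*k^2 + 16*k + 6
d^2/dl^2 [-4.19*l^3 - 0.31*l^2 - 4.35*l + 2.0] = -25.14*l - 0.62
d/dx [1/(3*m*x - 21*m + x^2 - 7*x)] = (-3*m - 2*x + 7)/(3*m*x - 21*m + x^2 - 7*x)^2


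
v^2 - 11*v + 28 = (v - 7)*(v - 4)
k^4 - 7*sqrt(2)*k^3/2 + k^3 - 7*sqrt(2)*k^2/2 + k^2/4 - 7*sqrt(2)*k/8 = k*(k + 1/2)^2*(k - 7*sqrt(2)/2)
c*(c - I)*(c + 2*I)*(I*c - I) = I*c^4 - c^3 - I*c^3 + c^2 + 2*I*c^2 - 2*I*c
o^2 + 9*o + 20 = (o + 4)*(o + 5)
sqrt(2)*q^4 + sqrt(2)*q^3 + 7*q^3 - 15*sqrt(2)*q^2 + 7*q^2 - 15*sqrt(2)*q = q*(q - 3*sqrt(2)/2)*(q + 5*sqrt(2))*(sqrt(2)*q + sqrt(2))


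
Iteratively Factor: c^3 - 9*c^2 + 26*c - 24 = (c - 2)*(c^2 - 7*c + 12) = (c - 4)*(c - 2)*(c - 3)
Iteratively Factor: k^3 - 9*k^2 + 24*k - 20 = (k - 2)*(k^2 - 7*k + 10) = (k - 5)*(k - 2)*(k - 2)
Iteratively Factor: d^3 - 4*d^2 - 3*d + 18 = (d - 3)*(d^2 - d - 6) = (d - 3)^2*(d + 2)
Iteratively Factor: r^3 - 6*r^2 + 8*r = (r - 4)*(r^2 - 2*r) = (r - 4)*(r - 2)*(r)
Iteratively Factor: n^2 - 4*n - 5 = (n - 5)*(n + 1)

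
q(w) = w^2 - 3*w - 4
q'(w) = 2*w - 3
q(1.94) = -6.06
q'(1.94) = 0.88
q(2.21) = -5.75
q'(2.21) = 1.42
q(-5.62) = 44.44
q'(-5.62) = -14.24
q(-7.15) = 68.57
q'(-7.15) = -17.30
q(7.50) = 29.75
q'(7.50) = 12.00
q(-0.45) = -2.45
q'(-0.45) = -3.90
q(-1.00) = 0.00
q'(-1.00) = -5.00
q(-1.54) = 2.99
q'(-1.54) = -6.08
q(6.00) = 14.00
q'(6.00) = 9.00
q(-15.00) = 266.00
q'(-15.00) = -33.00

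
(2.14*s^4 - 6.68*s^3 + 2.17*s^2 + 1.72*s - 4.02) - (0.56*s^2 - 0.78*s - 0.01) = 2.14*s^4 - 6.68*s^3 + 1.61*s^2 + 2.5*s - 4.01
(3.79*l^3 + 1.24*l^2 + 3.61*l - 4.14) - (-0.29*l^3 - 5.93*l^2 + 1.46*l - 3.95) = 4.08*l^3 + 7.17*l^2 + 2.15*l - 0.19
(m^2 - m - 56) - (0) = m^2 - m - 56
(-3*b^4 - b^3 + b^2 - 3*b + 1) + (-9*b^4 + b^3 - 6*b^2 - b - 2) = -12*b^4 - 5*b^2 - 4*b - 1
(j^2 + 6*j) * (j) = j^3 + 6*j^2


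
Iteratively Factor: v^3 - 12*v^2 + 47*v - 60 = (v - 4)*(v^2 - 8*v + 15) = (v - 4)*(v - 3)*(v - 5)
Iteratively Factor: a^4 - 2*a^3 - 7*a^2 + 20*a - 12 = (a - 2)*(a^3 - 7*a + 6) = (a - 2)^2*(a^2 + 2*a - 3) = (a - 2)^2*(a + 3)*(a - 1)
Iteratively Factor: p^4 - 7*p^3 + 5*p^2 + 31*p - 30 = (p - 1)*(p^3 - 6*p^2 - p + 30) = (p - 5)*(p - 1)*(p^2 - p - 6) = (p - 5)*(p - 3)*(p - 1)*(p + 2)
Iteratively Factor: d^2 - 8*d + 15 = (d - 5)*(d - 3)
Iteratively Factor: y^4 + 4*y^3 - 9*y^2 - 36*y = (y - 3)*(y^3 + 7*y^2 + 12*y) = (y - 3)*(y + 4)*(y^2 + 3*y) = (y - 3)*(y + 3)*(y + 4)*(y)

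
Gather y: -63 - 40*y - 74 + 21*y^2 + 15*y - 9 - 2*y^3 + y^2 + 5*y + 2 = -2*y^3 + 22*y^2 - 20*y - 144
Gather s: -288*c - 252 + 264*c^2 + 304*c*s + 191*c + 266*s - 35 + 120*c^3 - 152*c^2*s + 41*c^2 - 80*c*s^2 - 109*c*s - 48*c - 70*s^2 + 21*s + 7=120*c^3 + 305*c^2 - 145*c + s^2*(-80*c - 70) + s*(-152*c^2 + 195*c + 287) - 280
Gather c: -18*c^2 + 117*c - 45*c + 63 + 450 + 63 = -18*c^2 + 72*c + 576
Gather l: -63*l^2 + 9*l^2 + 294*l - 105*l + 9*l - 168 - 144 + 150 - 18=-54*l^2 + 198*l - 180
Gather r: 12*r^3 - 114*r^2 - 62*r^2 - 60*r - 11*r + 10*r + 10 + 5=12*r^3 - 176*r^2 - 61*r + 15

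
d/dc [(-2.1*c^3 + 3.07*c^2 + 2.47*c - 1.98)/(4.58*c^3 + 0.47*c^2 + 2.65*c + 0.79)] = (-15.0476*c^4 - 33.7552*c^3 + 29.2028*c^2 + 6.7118*c + 7.1983)/(20.9764*c^6 + 4.3052*c^5 + 24.4949*c^4 + 9.7274*c^3 + 7.7651*c^2 + 4.187*c + 0.6241)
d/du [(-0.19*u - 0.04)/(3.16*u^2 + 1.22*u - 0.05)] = (0.6004*u^2 + 0.2528*u + 0.0583)/(9.9856*u^4 + 7.7104*u^3 + 1.1724*u^2 - 0.122*u + 0.0025)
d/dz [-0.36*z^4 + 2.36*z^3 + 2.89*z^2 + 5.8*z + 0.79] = -1.44*z^3 + 7.08*z^2 + 5.78*z + 5.8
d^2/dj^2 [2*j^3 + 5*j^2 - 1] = 12*j + 10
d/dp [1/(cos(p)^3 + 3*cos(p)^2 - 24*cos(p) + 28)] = 3*(cos(p) + 4)*sin(p)/((cos(p) - 2)^3*(cos(p) + 7)^2)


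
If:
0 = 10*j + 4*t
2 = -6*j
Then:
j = -1/3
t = 5/6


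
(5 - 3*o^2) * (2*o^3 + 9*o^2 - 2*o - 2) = -6*o^5 - 27*o^4 + 16*o^3 + 51*o^2 - 10*o - 10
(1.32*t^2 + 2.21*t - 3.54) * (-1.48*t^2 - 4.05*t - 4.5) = -1.9536*t^4 - 8.6168*t^3 - 9.6513*t^2 + 4.392*t + 15.93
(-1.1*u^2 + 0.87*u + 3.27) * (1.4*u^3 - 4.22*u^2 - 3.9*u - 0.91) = -1.54*u^5 + 5.86*u^4 + 5.1966*u^3 - 16.1914*u^2 - 13.5447*u - 2.9757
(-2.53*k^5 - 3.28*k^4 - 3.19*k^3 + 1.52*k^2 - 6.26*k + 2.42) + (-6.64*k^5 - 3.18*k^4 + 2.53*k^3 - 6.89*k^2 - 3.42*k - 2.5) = -9.17*k^5 - 6.46*k^4 - 0.66*k^3 - 5.37*k^2 - 9.68*k - 0.0800000000000001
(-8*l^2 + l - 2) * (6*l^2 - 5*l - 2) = -48*l^4 + 46*l^3 - l^2 + 8*l + 4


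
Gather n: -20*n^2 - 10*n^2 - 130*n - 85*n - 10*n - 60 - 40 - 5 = -30*n^2 - 225*n - 105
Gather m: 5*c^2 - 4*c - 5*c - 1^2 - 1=5*c^2 - 9*c - 2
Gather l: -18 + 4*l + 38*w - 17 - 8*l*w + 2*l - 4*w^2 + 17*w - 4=l*(6 - 8*w) - 4*w^2 + 55*w - 39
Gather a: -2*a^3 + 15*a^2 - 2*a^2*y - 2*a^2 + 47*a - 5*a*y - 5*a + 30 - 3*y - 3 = -2*a^3 + a^2*(13 - 2*y) + a*(42 - 5*y) - 3*y + 27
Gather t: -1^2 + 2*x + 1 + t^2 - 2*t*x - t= t^2 + t*(-2*x - 1) + 2*x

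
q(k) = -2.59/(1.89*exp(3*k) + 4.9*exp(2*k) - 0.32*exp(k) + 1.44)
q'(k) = -2.59*(-5.67*exp(3*k) - 9.8*exp(2*k) + 0.32*exp(k))/(1.89*exp(3*k) + 4.9*exp(2*k) - 0.32*exp(k) + 1.44)^2 = (14.6853*exp(2*k) + 25.382*exp(k) - 0.8288)*exp(k)/(1.89*exp(3*k) + 4.9*exp(2*k) - 0.32*exp(k) + 1.44)^2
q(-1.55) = -1.61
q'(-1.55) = 0.43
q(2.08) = -0.00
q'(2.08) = 0.01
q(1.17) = -0.02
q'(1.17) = 0.06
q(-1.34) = -1.50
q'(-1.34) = 0.60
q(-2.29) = -1.77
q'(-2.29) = 0.09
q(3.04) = -0.00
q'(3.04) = 0.00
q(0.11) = -0.26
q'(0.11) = 0.53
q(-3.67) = -1.80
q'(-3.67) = -0.00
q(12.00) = 0.00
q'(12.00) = 0.00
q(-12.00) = -1.80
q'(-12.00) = 0.00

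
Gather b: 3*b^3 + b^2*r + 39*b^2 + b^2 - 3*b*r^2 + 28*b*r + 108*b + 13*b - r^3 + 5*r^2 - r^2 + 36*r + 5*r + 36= 3*b^3 + b^2*(r + 40) + b*(-3*r^2 + 28*r + 121) - r^3 + 4*r^2 + 41*r + 36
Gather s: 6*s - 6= 6*s - 6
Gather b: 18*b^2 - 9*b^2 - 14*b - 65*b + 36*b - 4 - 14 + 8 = 9*b^2 - 43*b - 10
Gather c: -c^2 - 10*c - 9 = -c^2 - 10*c - 9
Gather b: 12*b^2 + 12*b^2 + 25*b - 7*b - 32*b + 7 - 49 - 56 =24*b^2 - 14*b - 98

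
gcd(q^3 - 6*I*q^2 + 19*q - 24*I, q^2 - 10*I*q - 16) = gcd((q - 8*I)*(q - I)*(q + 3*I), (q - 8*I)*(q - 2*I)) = q - 8*I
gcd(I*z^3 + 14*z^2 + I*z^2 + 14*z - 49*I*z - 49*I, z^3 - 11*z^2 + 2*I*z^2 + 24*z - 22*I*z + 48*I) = 1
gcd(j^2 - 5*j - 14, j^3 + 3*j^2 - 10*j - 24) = j + 2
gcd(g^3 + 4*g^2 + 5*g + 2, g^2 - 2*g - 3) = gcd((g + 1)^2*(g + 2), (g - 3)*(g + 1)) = g + 1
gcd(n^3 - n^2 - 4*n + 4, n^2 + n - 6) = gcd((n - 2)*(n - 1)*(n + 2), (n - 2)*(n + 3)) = n - 2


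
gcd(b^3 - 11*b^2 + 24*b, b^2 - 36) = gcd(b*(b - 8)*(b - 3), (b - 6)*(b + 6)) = 1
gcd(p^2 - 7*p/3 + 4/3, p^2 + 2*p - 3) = p - 1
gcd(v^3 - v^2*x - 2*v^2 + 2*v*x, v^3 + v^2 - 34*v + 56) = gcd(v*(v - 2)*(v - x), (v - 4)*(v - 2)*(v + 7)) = v - 2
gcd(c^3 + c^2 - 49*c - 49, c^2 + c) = c + 1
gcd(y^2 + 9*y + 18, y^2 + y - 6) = y + 3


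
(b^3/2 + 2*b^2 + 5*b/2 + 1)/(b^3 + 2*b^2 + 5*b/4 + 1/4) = 2*(b^2 + 3*b + 2)/(4*b^2 + 4*b + 1)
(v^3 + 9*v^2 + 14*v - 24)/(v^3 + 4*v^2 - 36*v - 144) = (v - 1)/(v - 6)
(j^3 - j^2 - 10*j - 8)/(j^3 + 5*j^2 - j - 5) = (j^2 - 2*j - 8)/(j^2 + 4*j - 5)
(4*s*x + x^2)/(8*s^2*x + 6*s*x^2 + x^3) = 1/(2*s + x)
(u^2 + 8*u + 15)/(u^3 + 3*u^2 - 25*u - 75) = 1/(u - 5)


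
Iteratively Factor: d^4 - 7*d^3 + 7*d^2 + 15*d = (d - 5)*(d^3 - 2*d^2 - 3*d) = (d - 5)*(d - 3)*(d^2 + d) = d*(d - 5)*(d - 3)*(d + 1)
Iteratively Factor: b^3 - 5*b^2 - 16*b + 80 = (b - 4)*(b^2 - b - 20) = (b - 5)*(b - 4)*(b + 4)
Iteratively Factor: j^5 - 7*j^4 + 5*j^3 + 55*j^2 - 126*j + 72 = (j + 3)*(j^4 - 10*j^3 + 35*j^2 - 50*j + 24) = (j - 1)*(j + 3)*(j^3 - 9*j^2 + 26*j - 24) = (j - 2)*(j - 1)*(j + 3)*(j^2 - 7*j + 12) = (j - 3)*(j - 2)*(j - 1)*(j + 3)*(j - 4)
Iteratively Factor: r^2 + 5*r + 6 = (r + 2)*(r + 3)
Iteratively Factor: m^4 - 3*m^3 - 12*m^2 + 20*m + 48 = (m + 2)*(m^3 - 5*m^2 - 2*m + 24) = (m + 2)^2*(m^2 - 7*m + 12) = (m - 4)*(m + 2)^2*(m - 3)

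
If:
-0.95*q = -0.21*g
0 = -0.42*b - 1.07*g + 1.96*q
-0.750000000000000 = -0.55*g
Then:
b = -2.07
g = 1.36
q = 0.30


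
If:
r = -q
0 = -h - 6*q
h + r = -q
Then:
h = 0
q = 0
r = 0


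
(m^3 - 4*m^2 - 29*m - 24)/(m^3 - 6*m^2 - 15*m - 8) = (m + 3)/(m + 1)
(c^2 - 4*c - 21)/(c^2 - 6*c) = (c^2 - 4*c - 21)/(c*(c - 6))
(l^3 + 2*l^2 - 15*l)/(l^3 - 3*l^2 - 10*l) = (-l^2 - 2*l + 15)/(-l^2 + 3*l + 10)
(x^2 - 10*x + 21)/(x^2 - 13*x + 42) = (x - 3)/(x - 6)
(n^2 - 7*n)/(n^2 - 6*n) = (n - 7)/(n - 6)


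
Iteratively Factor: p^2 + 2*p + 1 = (p + 1)*(p + 1)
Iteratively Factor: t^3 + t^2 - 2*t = (t + 2)*(t^2 - t) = (t - 1)*(t + 2)*(t)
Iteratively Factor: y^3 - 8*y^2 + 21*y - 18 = (y - 3)*(y^2 - 5*y + 6) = (y - 3)*(y - 2)*(y - 3)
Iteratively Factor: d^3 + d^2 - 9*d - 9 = (d - 3)*(d^2 + 4*d + 3) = (d - 3)*(d + 3)*(d + 1)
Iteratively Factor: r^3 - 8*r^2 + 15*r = (r - 5)*(r^2 - 3*r) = r*(r - 5)*(r - 3)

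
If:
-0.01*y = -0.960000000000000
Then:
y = 96.00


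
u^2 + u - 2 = (u - 1)*(u + 2)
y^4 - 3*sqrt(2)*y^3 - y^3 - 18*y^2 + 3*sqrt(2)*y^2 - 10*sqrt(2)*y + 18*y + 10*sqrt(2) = (y - 1)*(y - 5*sqrt(2))*(y + sqrt(2))^2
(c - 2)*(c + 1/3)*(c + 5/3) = c^3 - 31*c/9 - 10/9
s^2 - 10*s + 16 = (s - 8)*(s - 2)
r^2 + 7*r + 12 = (r + 3)*(r + 4)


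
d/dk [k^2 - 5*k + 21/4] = 2*k - 5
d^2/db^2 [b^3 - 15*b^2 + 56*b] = 6*b - 30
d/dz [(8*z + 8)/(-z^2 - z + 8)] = 8*(-z^2 - z + (z + 1)*(2*z + 1) + 8)/(z^2 + z - 8)^2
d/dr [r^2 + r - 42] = 2*r + 1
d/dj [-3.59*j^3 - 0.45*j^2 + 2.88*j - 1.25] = -10.77*j^2 - 0.9*j + 2.88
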